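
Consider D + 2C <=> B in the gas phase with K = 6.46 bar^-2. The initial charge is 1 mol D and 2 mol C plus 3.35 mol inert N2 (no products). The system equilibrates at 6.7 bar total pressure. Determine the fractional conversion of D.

Take 1 mol D as basis and let X be its fractional conversion, so ξ = X.
At extent ξ: n_D = 1 − X; n_C = 2 − 2X; n_B = X; n_I = 3.35 (inert).
n_T = Σnᵢ = 6.35 − 2X.
Mole fractions y_i = n_i/n_T; K = p_B / (p_D p_C^2) with p_i = y_i·P.
Substituting and setting equal to 6.46 bar^-2 gives a polynomial in X; the root in (0,1) is X = 0.752.

X = 0.752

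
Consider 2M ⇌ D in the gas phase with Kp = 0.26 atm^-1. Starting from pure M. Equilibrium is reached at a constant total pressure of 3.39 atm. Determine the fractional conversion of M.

Let X = conversion of M (basis 1 mol M); extent of reaction ξ = 0.5X.
Species balance: n_M = 1 − X; n_D = 0.5X.
Summing: n_T = 1 − 0.5X.
y_i = n_i/n_T, p_i = y_i·P. Kp = p_D / (p_M^2).
This yields a degree-2 equation in X; solving on (0,1), X = 0.530.

X = 0.530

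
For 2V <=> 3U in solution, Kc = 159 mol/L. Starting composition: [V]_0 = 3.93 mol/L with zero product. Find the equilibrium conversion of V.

X = 0.795

Let X = conversion of V; extent ξ = 3.93X/2 mol/L.
Concentrations: [V] = 3.93 − 3.93X; [U] = 5.9X.
Kc = [U]^3 / ([V]^2).
This equals 159 at X = 0.795 (the root in 0 < X < 1).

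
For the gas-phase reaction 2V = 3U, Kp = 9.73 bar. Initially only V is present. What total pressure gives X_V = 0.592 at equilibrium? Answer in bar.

P = 3 bar

Basis: 1 mol V initially; let X = conversion of V. Extent ξ = 0.5X.
Mole table: n_V = 1 − X; n_U = 1.5X.
Summing: n_T = 1 + 0.5X.
Kp = p_U^3 / (p_V^2) with p_i = (n_i/n_T)·P.
At X = 0.592: the mole-fraction product g(X) = Π y_i^ν_i = 3.246. Since Kp = g(X)·P^{1}, P = (Kp/g)^(1/1) = (9.73/3.246)^(1/1) = 3 bar.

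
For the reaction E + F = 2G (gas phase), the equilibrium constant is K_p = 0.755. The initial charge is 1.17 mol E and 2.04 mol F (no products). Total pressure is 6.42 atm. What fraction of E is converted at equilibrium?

X = 0.393

Take 1.17 mol E as basis and let X be its fractional conversion, so ξ = 1.17X.
At extent ξ: n_E = 1.17 − 1.17X; n_F = 2.04 − 1.17X; n_G = 2.34X.
n_T stays at 3.21 (no change in mole number).
With p_i = (n_i/n_T)P, K_p = p_G^2 / (p_E p_F).
This yields a degree-2 equation in X; solving on (0,1), X = 0.393.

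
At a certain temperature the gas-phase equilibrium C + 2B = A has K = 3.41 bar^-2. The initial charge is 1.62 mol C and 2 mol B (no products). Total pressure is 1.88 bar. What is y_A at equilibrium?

Basis: 2 mol B initially; let X = conversion of B. Extent ξ = X.
Moles: n_C = 1.62 − X; n_B = 2 − 2X; n_A = X.
Summing: n_T = 3.62 − 2X.
With p_i = (n_i/n_T)P, K = p_A / (p_C p_B^2).
Substituting and setting equal to 3.41 bar^-2 gives a polynomial in X; the root in (0,1) is X = 0.719.
Then n_A = 0.719, n_T = 2.18, so y_A = 0.330.

y_A = 0.330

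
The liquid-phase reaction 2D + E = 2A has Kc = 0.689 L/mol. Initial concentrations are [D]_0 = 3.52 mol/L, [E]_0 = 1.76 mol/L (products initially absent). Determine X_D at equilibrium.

Let X = conversion of D; extent ξ = 3.52X/2 mol/L.
Concentrations: [D] = 3.52 − 3.52X; [E] = 1.76 − 1.76X; [A] = 3.52X.
Kc = [A]^2 / ([D]^2 [E]).
Equating to 0.689 L/mol: the physical root is X = 0.450.

X = 0.450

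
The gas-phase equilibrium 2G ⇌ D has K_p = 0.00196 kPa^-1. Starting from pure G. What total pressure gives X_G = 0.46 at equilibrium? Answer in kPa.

P = 310 kPa

Let X = conversion of G (basis 1 mol G); extent of reaction ξ = 0.5X.
Species balance: n_G = 1 − X; n_D = 0.5X.
n_T = Σnᵢ = 1 − 0.5X.
K_p = p_D / (p_G^2) with p_i = (n_i/n_T)·P.
At X = 0.46: the mole-fraction product g(X) = Π y_i^ν_i = 0.6073. Since K_p = g(X)·P^{-1}, P = (g/K_p)^(1/1) = (0.6073/0.00196)^(1/1) = 310 kPa.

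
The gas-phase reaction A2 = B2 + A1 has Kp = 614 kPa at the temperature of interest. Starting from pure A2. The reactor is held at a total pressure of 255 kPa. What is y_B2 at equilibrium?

Let X = conversion of A2 (basis 1 mol A2); extent of reaction ξ = X.
Species balance: n_A2 = 1 − X; n_B2 = X; n_A1 = X.
Total moles n_T = 1 + X.
Mole fractions y_i = n_i/n_T; Kp = p_B2 p_A1 / (p_A2) with p_i = y_i·P.
Equating to 614 kPa and solving on 0 < X < 1: X = 0.841.
Then n_B2 = 0.841, n_T = 1.84, so y_B2 = 0.457.

y_B2 = 0.457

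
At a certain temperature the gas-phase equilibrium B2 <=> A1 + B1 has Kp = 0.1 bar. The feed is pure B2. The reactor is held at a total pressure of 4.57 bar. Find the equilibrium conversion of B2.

Let X = conversion of B2 (basis 1 mol B2); extent of reaction ξ = X.
At extent ξ: n_B2 = 1 − X; n_A1 = X; n_B1 = X.
Total moles n_T = 1 + X.
With p_i = (n_i/n_T)P, Kp = p_A1 p_B1 / (p_B2).
Setting this equal to 0.1 bar and taking the physical root (0 < X < 1) gives X = 0.146.

X = 0.146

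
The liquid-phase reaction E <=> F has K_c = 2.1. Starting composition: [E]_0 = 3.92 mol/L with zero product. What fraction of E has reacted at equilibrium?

Let X = conversion of E; extent ξ = 3.92·X mol/L.
Concentrations: [E] = 3.92 − 3.92X; [F] = 3.92X.
K_c = [F] / ([E]).
Solving K_c = 2.1 for X ∈ (0,1): X = 0.677.

X = 0.677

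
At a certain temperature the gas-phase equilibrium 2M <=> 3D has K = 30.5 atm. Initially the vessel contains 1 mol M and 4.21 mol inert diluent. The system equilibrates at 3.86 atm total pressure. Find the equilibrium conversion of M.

X = 0.802

Let X = conversion of M (basis 1 mol M); extent of reaction ξ = 0.5X.
Species balance: n_M = 1 − X; n_D = 1.5X; n_I = 4.21 (inert).
Summing: n_T = 5.21 + 0.5X.
y_i = n_i/n_T, p_i = y_i·P. K = p_D^3 / (p_M^2).
This yields a degree-3 equation in X; solving on (0,1), X = 0.802.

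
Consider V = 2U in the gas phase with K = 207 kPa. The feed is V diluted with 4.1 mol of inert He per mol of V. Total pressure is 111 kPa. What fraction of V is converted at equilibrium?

X = 0.779

Basis: 1 mol V initially; let X = conversion of V. Extent ξ = X.
Moles: n_V = 1 − X; n_U = 2X; n_I = 4.1 (inert).
Summing: n_T = 5.1 + X.
y_i = n_i/n_T, p_i = y_i·P. K = p_U^2 / (p_V).
This yields a degree-2 equation in X; solving on (0,1), X = 0.779.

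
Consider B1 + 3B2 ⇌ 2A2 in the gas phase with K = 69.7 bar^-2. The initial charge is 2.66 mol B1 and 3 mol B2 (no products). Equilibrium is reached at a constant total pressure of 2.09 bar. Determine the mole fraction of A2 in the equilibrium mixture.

y_A2 = 0.433

Let X = conversion of B2 (basis 3 mol B2); extent of reaction ξ = X.
At extent ξ: n_B1 = 2.66 − X; n_B2 = 3 − 3X; n_A2 = 2X.
Total moles n_T = 5.66 − 2X.
y_i = n_i/n_T, p_i = y_i·P. K = p_A2^2 / (p_B1 p_B2^3).
Setting this equal to 69.7 bar^-2 and taking the physical root (0 < X < 1) gives X = 0.855.
Then n_A2 = 1.71, n_T = 3.95, so y_A2 = 0.433.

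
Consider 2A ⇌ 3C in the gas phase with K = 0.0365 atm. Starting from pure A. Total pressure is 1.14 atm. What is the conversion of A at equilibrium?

X = 0.190

Basis: 1 mol A initially; let X = conversion of A. Extent ξ = 0.5X.
Mole table: n_A = 1 − X; n_C = 1.5X.
Summing: n_T = 1 + 0.5X.
y_i = n_i/n_T, p_i = y_i·P. K = p_C^3 / (p_A^2).
Setting this equal to 0.0365 atm and taking the physical root (0 < X < 1) gives X = 0.190.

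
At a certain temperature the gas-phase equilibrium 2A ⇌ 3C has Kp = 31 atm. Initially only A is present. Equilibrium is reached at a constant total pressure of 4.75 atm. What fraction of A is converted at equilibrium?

Basis: 1 mol A initially; let X = conversion of A. Extent ξ = 0.5X.
At extent ξ: n_A = 1 − X; n_C = 1.5X.
Total moles n_T = 1 + 0.5X.
With p_i = (n_i/n_T)P, Kp = p_C^3 / (p_A^2).
This yields a degree-3 equation in X; solving on (0,1), X = 0.663.

X = 0.663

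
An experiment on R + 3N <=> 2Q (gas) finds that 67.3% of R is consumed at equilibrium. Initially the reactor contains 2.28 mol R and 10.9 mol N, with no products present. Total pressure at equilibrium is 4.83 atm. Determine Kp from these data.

Kp = 0.222 atm^-2

Take 2.28 mol R as basis and let X be its fractional conversion, so ξ = 2.28X.
Moles: n_R = 2.28 − 2.28X; n_N = 10.9 − 6.84X; n_Q = 4.56X.
n_T = Σnᵢ = 13.2 − 4.56X.
At X = 0.673: n_R = 0.746, n_N = 6.3, n_Q = 3.07, n_T = 10.1.
p_i = (n_i/n_T)·P. Kp = p_Q^2 / (p_R p_N^3) = 0.222 atm^-2.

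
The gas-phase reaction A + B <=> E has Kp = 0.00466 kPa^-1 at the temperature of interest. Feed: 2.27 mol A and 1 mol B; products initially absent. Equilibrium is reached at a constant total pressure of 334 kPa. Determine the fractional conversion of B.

X = 0.499

Basis: 1 mol B initially; let X = conversion of B. Extent ξ = X.
At extent ξ: n_A = 2.27 − X; n_B = 1 − X; n_E = X.
Summing: n_T = 3.27 − X.
With p_i = (n_i/n_T)P, Kp = p_E / (p_A p_B).
This yields a degree-2 equation in X; solving on (0,1), X = 0.499.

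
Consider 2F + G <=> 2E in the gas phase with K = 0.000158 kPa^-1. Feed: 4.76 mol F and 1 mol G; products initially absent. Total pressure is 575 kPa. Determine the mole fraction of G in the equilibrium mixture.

Let X = conversion of G (basis 1 mol G); extent of reaction ξ = X.
Moles: n_F = 4.76 − 2X; n_G = 1 − X; n_E = 2X.
Summing: n_T = 5.76 − X.
y_i = n_i/n_T, p_i = y_i·P. K = p_E^2 / (p_F^2 p_G).
Substituting and setting equal to 0.000158 kPa^-1 gives a polynomial in X; the root in (0,1) is X = 0.239.
Then n_G = 0.761, n_T = 5.52, so y_G = 0.138.

y_G = 0.138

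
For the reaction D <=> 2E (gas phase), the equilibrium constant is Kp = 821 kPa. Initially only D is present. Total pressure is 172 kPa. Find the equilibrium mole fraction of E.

Basis: 1 mol D initially; let X = conversion of D. Extent ξ = X.
Species balance: n_D = 1 − X; n_E = 2X.
n_T = Σnᵢ = 1 + X.
Mole fractions y_i = n_i/n_T; Kp = p_E^2 / (p_D) with p_i = y_i·P.
Substituting and setting equal to 821 kPa gives a polynomial in X; the root in (0,1) is X = 0.738.
Then n_E = 1.48, n_T = 1.74, so y_E = 0.849.

y_E = 0.849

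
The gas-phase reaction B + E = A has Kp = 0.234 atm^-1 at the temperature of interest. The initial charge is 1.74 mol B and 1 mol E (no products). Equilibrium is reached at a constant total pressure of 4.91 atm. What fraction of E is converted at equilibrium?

Basis: 1 mol E initially; let X = conversion of E. Extent ξ = X.
At extent ξ: n_B = 1.74 − X; n_E = 1 − X; n_A = X.
Summing: n_T = 2.74 − X.
y_i = n_i/n_T, p_i = y_i·P. Kp = p_A / (p_B p_E).
Setting this equal to 0.234 atm^-1 and taking the physical root (0 < X < 1) gives X = 0.397.

X = 0.397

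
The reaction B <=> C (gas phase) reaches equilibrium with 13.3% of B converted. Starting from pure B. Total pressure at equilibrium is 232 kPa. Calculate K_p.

Take 1 mol B as basis and let X be its fractional conversion, so ξ = X.
Moles: n_B = 1 − X; n_C = X.
n_T stays at 1 (no change in mole number).
At X = 0.133: n_B = 0.867, n_C = 0.133, n_T = 1.
p_i = (n_i/n_T)·P. K_p = p_C / (p_B) = 0.153.

K_p = 0.153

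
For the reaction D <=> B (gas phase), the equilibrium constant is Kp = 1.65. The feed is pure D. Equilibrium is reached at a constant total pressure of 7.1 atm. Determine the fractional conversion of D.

X = 0.623

Take 1 mol D as basis and let X be its fractional conversion, so ξ = X.
At extent ξ: n_D = 1 − X; n_B = X.
Total moles n_T = 1 (Δν = 0, constant).
Mole fractions y_i = n_i/n_T; Kp = p_B / (p_D) with p_i = y_i·P.
Substituting and setting equal to 1.65 gives a polynomial in X; the root in (0,1) is X = 0.623.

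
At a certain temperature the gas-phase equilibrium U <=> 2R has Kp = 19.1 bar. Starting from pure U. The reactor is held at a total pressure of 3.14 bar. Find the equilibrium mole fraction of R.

y_R = 0.874

Take 1 mol U as basis and let X be its fractional conversion, so ξ = X.
At extent ξ: n_U = 1 − X; n_R = 2X.
Total moles n_T = 1 + X.
Mole fractions y_i = n_i/n_T; Kp = p_R^2 / (p_U) with p_i = y_i·P.
This yields a degree-2 equation in X; solving on (0,1), X = 0.777.
Then n_R = 1.55, n_T = 1.78, so y_R = 0.874.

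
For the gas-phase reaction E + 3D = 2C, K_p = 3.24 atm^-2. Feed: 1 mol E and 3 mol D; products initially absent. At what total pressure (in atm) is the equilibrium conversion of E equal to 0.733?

P = 5.57 atm

Take 1 mol E as basis and let X be its fractional conversion, so ξ = X.
Moles: n_E = 1 − X; n_D = 3 − 3X; n_C = 2X.
Total moles n_T = 4 − 2X.
K_p = p_C^2 / (p_E p_D^3) with p_i = (n_i/n_T)·P.
At X = 0.733: the mole-fraction product g(X) = Π y_i^ν_i = 100.6. Since K_p = g(X)·P^{-2}, P = (g/K_p)^(1/2) = (100.6/3.24)^(1/2) = 5.57 atm.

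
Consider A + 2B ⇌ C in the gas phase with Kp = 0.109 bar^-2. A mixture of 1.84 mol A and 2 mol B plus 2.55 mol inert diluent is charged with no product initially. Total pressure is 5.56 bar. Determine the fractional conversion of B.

Take 2 mol B as basis and let X be its fractional conversion, so ξ = X.
Species balance: n_A = 1.84 − X; n_B = 2 − 2X; n_C = X; n_I = 2.55 (inert).
n_T = Σnᵢ = 6.39 − 2X.
With p_i = (n_i/n_T)P, Kp = p_C / (p_A p_B^2).
This yields a degree-3 equation in X; solving on (0,1), X = 0.302.

X = 0.302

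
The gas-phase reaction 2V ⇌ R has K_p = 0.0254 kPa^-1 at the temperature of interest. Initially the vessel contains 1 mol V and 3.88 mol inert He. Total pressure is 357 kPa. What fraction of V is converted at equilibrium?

X = 0.608

Basis: 1 mol V initially; let X = conversion of V. Extent ξ = 0.5X.
Moles: n_V = 1 − X; n_R = 0.5X; n_I = 3.88 (inert).
Summing: n_T = 4.88 − 0.5X.
With p_i = (n_i/n_T)P, K_p = p_R / (p_V^2).
Setting this equal to 0.0254 kPa^-1 and taking the physical root (0 < X < 1) gives X = 0.608.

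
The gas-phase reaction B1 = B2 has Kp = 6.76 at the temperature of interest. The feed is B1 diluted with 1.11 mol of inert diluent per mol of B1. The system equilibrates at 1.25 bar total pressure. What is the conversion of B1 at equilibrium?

Take 1 mol B1 as basis and let X be its fractional conversion, so ξ = X.
Species balance: n_B1 = 1 − X; n_B2 = X; n_I = 1.11 (inert).
n_T stays at 2.11 (no change in mole number).
y_i = n_i/n_T, p_i = y_i·P. Kp = p_B2 / (p_B1).
Setting this equal to 6.76 and taking the physical root (0 < X < 1) gives X = 0.871.

X = 0.871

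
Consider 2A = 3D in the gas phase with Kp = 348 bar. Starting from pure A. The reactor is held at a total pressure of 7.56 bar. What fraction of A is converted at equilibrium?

Let X = conversion of A (basis 1 mol A); extent of reaction ξ = 0.5X.
Species balance: n_A = 1 − X; n_D = 1.5X.
n_T = Σnᵢ = 1 + 0.5X.
y_i = n_i/n_T, p_i = y_i·P. Kp = p_D^3 / (p_A^2).
This yields a degree-3 equation in X; solving on (0,1), X = 0.828.

X = 0.828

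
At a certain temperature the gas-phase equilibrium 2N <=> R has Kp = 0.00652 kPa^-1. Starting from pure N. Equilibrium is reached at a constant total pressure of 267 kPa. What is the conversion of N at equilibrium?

Basis: 1 mol N initially; let X = conversion of N. Extent ξ = 0.5X.
Mole table: n_N = 1 − X; n_R = 0.5X.
n_T = Σnᵢ = 1 − 0.5X.
Mole fractions y_i = n_i/n_T; Kp = p_R / (p_N^2) with p_i = y_i·P.
Equating to 0.00652 kPa^-1 and solving on 0 < X < 1: X = 0.646.

X = 0.646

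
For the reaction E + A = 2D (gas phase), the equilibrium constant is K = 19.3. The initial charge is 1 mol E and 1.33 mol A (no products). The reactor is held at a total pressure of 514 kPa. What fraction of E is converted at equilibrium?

X = 0.775

Let X = conversion of E (basis 1 mol E); extent of reaction ξ = X.
Species balance: n_E = 1 − X; n_A = 1.33 − X; n_D = 2X.
Total moles n_T = 2.33 (Δν = 0, constant).
With p_i = (n_i/n_T)P, K = p_D^2 / (p_E p_A).
This yields a degree-2 equation in X; solving on (0,1), X = 0.775.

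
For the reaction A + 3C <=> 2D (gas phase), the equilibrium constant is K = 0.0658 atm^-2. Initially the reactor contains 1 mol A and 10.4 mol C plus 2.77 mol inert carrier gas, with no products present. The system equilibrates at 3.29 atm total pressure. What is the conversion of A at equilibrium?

Basis: 1 mol A initially; let X = conversion of A. Extent ξ = X.
At extent ξ: n_A = 1 − X; n_C = 10.4 − 3X; n_D = 2X; n_I = 2.77 (inert).
n_T = Σnᵢ = 14.2 − 2X.
y_i = n_i/n_T, p_i = y_i·P. K = p_D^2 / (p_A p_C^3).
Substituting and setting equal to 0.0658 atm^-2 gives a polynomial in X; the root in (0,1) is X = 0.556.

X = 0.556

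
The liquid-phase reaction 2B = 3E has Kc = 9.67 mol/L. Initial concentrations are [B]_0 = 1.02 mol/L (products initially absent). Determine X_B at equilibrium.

X = 0.672

Let X = conversion of B; extent ξ = 1.02X/2 mol/L.
Concentrations: [B] = 1.02 − 1.02X; [E] = 1.53X.
Kc = [E]^3 / ([B]^2).
Equating to 9.67 mol/L: the physical root is X = 0.672.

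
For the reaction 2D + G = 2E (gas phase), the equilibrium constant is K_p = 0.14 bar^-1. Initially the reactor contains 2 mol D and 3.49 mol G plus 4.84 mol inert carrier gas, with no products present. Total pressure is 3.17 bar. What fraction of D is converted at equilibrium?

Take 2 mol D as basis and let X be its fractional conversion, so ξ = X.
Mole table: n_D = 2 − 2X; n_G = 3.49 − X; n_E = 2X; n_I = 4.84 (inert).
Summing: n_T = 10.3 − X.
With p_i = (n_i/n_T)P, K_p = p_E^2 / (p_D^2 p_G).
This yields a degree-3 equation in X; solving on (0,1), X = 0.274.

X = 0.274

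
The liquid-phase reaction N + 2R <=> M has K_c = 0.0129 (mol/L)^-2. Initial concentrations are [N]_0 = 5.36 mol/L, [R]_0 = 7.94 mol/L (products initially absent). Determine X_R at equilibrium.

X = 0.347

Let X = conversion of R; extent ξ = 7.94X/2 mol/L.
Concentrations: [N] = 5.36 − 3.97X; [R] = 7.94 − 7.94X; [M] = 3.97X.
K_c = [M] / ([N] [R]^2).
Solving K_c = 0.0129 for X ∈ (0,1): X = 0.347.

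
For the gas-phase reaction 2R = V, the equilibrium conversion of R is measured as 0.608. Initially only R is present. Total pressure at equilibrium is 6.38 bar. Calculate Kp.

Kp = 0.216 bar^-1

Take 1 mol R as basis and let X be its fractional conversion, so ξ = 0.5X.
Moles: n_R = 1 − X; n_V = 0.5X.
Total moles n_T = 1 − 0.5X.
At X = 0.608: n_R = 0.392, n_V = 0.304, n_T = 0.696.
p_i = (n_i/n_T)·P. Kp = p_V / (p_R^2) = 0.216 bar^-1.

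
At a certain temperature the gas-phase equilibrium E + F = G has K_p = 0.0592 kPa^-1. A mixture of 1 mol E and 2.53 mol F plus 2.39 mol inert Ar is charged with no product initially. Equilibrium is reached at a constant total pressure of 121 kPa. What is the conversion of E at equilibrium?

X = 0.714

Basis: 1 mol E initially; let X = conversion of E. Extent ξ = X.
Mole table: n_E = 1 − X; n_F = 2.53 − X; n_G = X; n_I = 2.39 (inert).
n_T = Σnᵢ = 5.92 − X.
Mole fractions y_i = n_i/n_T; K_p = p_G / (p_E p_F) with p_i = y_i·P.
Equating to 0.0592 kPa^-1 and solving on 0 < X < 1: X = 0.714.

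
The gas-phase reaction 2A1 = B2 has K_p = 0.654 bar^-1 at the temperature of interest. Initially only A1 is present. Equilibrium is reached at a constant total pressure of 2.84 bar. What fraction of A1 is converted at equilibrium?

X = 0.656

Take 1 mol A1 as basis and let X be its fractional conversion, so ξ = 0.5X.
At extent ξ: n_A1 = 1 − X; n_B2 = 0.5X.
Summing: n_T = 1 − 0.5X.
With p_i = (n_i/n_T)P, K_p = p_B2 / (p_A1^2).
This yields a degree-2 equation in X; solving on (0,1), X = 0.656.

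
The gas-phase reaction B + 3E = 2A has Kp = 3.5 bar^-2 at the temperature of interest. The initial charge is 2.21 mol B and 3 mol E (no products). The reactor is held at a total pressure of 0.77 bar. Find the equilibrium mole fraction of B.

Take 3 mol E as basis and let X be its fractional conversion, so ξ = X.
Moles: n_B = 2.21 − X; n_E = 3 − 3X; n_A = 2X.
Total moles n_T = 5.21 − 2X.
y_i = n_i/n_T, p_i = y_i·P. Kp = p_A^2 / (p_B p_E^3).
Equating to 3.5 bar^-2 and solving on 0 < X < 1: X = 0.459.
Then n_B = 1.75, n_T = 4.29, so y_B = 0.408.

y_B = 0.408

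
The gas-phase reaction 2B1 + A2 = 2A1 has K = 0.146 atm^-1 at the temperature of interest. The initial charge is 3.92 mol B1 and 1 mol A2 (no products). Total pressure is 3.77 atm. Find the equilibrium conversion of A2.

X = 0.414

Basis: 1 mol A2 initially; let X = conversion of A2. Extent ξ = X.
At extent ξ: n_B1 = 3.92 − 2X; n_A2 = 1 − X; n_A1 = 2X.
n_T = Σnᵢ = 4.92 − X.
With p_i = (n_i/n_T)P, K = p_A1^2 / (p_B1^2 p_A2).
Setting this equal to 0.146 atm^-1 and taking the physical root (0 < X < 1) gives X = 0.414.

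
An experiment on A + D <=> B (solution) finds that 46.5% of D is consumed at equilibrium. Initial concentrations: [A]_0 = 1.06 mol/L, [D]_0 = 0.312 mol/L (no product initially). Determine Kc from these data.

Let X = conversion of D.
Concentrations: [A] = 1.06 − 0.312X; [D] = 0.312 − 0.312X; [B] = 0.312X.
At X = 0.465: [A] = 0.915, [D] = 0.167, [B] = 0.145.
Kc = [B] / ([A] [D]) = 0.95 L/mol.

Kc = 0.95 L/mol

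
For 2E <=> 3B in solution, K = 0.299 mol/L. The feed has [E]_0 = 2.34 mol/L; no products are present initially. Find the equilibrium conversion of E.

Let X = conversion of E; extent ξ = 2.34X/2 mol/L.
Concentrations: [E] = 2.34 − 2.34X; [B] = 3.51X.
K = [B]^3 / ([E]^2).
This equals 0.299 at X = 0.272 (the root in 0 < X < 1).

X = 0.272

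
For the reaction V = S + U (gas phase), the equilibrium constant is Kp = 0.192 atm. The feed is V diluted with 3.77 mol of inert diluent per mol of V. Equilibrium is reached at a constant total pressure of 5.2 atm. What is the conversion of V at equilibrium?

X = 0.350

Take 1 mol V as basis and let X be its fractional conversion, so ξ = X.
Mole table: n_V = 1 − X; n_S = X; n_U = X; n_I = 3.77 (inert).
Summing: n_T = 4.77 + X.
With p_i = (n_i/n_T)P, Kp = p_S p_U / (p_V).
Equating to 0.192 atm and solving on 0 < X < 1: X = 0.350.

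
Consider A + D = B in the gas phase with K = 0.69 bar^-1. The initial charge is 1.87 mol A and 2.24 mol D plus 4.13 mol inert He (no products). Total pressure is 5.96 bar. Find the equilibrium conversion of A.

X = 0.440

Let X = conversion of A (basis 1.87 mol A); extent of reaction ξ = 1.87X.
At extent ξ: n_A = 1.87 − 1.87X; n_D = 2.24 − 1.87X; n_B = 1.87X; n_I = 4.13 (inert).
n_T = Σnᵢ = 8.24 − 1.87X.
With p_i = (n_i/n_T)P, K = p_B / (p_A p_D).
Equating to 0.69 bar^-1 and solving on 0 < X < 1: X = 0.440.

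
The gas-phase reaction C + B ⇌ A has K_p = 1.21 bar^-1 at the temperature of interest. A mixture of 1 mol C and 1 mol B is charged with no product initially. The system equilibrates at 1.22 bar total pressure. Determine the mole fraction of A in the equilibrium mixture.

Basis: 1 mol C initially; let X = conversion of C. Extent ξ = X.
Mole table: n_C = 1 − X; n_B = 1 − X; n_A = X.
n_T = Σnᵢ = 2 − X.
Mole fractions y_i = n_i/n_T; K_p = p_A / (p_C p_B) with p_i = y_i·P.
Equating to 1.21 bar^-1 and solving on 0 < X < 1: X = 0.365.
Then n_A = 0.365, n_T = 1.64, so y_A = 0.223.

y_A = 0.223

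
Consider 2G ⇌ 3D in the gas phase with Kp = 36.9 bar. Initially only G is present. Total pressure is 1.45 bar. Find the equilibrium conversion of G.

Take 1 mol G as basis and let X be its fractional conversion, so ξ = 0.5X.
Mole table: n_G = 1 − X; n_D = 1.5X.
Total moles n_T = 1 + 0.5X.
With p_i = (n_i/n_T)P, Kp = p_D^3 / (p_G^2).
This yields a degree-3 equation in X; solving on (0,1), X = 0.785.

X = 0.785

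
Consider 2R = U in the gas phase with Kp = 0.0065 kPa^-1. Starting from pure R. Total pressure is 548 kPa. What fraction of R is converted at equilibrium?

Basis: 1 mol R initially; let X = conversion of R. Extent ξ = 0.5X.
Species balance: n_R = 1 − X; n_U = 0.5X.
Summing: n_T = 1 − 0.5X.
With p_i = (n_i/n_T)P, Kp = p_U / (p_R^2).
Substituting and setting equal to 0.0065 kPa^-1 gives a polynomial in X; the root in (0,1) is X = 0.744.

X = 0.744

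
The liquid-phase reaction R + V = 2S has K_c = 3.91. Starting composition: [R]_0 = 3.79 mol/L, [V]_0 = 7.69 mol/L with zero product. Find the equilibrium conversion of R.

X = 0.666

Let X = conversion of R; extent ξ = 3.79·X mol/L.
Concentrations: [R] = 3.79 − 3.79X; [V] = 7.69 − 3.79X; [S] = 7.58X.
K_c = [S]^2 / ([R] [V]).
Equating to 3.91: the physical root is X = 0.666.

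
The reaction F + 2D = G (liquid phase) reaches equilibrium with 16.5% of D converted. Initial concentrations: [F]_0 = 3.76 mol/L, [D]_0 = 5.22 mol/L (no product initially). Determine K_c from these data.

Let X = conversion of D.
Concentrations: [F] = 3.76 − 2.61X; [D] = 5.22 − 5.22X; [G] = 2.61X.
At X = 0.165: [F] = 3.33, [D] = 4.36, [G] = 0.431.
K_c = [G] / ([F] [D]^2) = 0.00681 (mol/L)^-2.

K_c = 0.00681 (mol/L)^-2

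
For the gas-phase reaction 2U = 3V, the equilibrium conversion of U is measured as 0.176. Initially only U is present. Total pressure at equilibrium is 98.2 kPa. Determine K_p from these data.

Basis: 1 mol U initially; let X = conversion of U. Extent ξ = 0.5X.
Species balance: n_U = 1 − X; n_V = 1.5X.
Summing: n_T = 1 + 0.5X.
At X = 0.176: n_U = 0.824, n_V = 0.264, n_T = 1.09.
p_i = (n_i/n_T)·P. K_p = p_V^3 / (p_U^2) = 2.45 kPa.

K_p = 2.45 kPa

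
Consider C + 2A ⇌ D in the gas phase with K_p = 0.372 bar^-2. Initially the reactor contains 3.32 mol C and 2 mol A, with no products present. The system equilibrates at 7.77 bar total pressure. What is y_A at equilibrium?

y_A = 0.117

Let X = conversion of A (basis 2 mol A); extent of reaction ξ = X.
Mole table: n_C = 3.32 − X; n_A = 2 − 2X; n_D = X.
n_T = Σnᵢ = 5.32 − 2X.
With p_i = (n_i/n_T)P, K_p = p_D / (p_C p_A^2).
Substituting and setting equal to 0.372 bar^-2 gives a polynomial in X; the root in (0,1) is X = 0.780.
Then n_A = 0.44, n_T = 3.76, so y_A = 0.117.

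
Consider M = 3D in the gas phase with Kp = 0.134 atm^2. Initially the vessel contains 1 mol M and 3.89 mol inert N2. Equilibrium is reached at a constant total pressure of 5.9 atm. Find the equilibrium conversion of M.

Let X = conversion of M (basis 1 mol M); extent of reaction ξ = X.
Moles: n_M = 1 − X; n_D = 3X; n_I = 3.89 (inert).
Total moles n_T = 4.89 + 2X.
y_i = n_i/n_T, p_i = y_i·P. Kp = p_D^3 / (p_M).
Equating to 0.134 atm^2 and solving on 0 < X < 1: X = 0.148.

X = 0.148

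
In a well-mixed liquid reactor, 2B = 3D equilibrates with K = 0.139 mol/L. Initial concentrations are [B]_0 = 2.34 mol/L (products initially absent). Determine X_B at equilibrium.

Let X = conversion of B; extent ξ = 2.34X/2 mol/L.
Concentrations: [B] = 2.34 − 2.34X; [D] = 3.51X.
K = [D]^3 / ([B]^2).
Solving K = 0.139 for X ∈ (0,1): X = 0.220.

X = 0.220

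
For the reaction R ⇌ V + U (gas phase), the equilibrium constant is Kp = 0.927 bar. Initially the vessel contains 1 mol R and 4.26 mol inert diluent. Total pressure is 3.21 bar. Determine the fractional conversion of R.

Let X = conversion of R (basis 1 mol R); extent of reaction ξ = X.
Moles: n_R = 1 − X; n_V = X; n_U = X; n_I = 4.26 (inert).
Total moles n_T = 5.26 + X.
y_i = n_i/n_T, p_i = y_i·P. Kp = p_V p_U / (p_R).
Setting this equal to 0.927 bar and taking the physical root (0 < X < 1) gives X = 0.709.

X = 0.709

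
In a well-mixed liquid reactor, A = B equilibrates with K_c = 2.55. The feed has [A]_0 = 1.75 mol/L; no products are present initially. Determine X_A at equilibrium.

Let X = conversion of A; extent ξ = 1.75·X mol/L.
Concentrations: [A] = 1.75 − 1.75X; [B] = 1.75X.
K_c = [B] / ([A]).
Setting equal to 2.55 and solving for X on (0,1) gives X = 0.718.

X = 0.718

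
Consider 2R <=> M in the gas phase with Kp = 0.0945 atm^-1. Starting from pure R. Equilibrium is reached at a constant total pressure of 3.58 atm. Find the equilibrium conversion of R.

Take 1 mol R as basis and let X be its fractional conversion, so ξ = 0.5X.
Moles: n_R = 1 − X; n_M = 0.5X.
Total moles n_T = 1 − 0.5X.
With p_i = (n_i/n_T)P, Kp = p_M / (p_R^2).
Substituting and setting equal to 0.0945 atm^-1 gives a polynomial in X; the root in (0,1) is X = 0.348.

X = 0.348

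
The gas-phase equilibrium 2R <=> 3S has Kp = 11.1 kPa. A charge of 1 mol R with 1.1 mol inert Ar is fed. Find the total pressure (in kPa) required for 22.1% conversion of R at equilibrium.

P = 409 kPa

Take 1 mol R as basis and let X be its fractional conversion, so ξ = 0.5X.
Mole table: n_R = 1 − X; n_S = 1.5X; n_I = 1.1 (inert).
Total moles n_T = 2.1 + 0.5X.
Kp = p_S^3 / (p_R^2) with p_i = (n_i/n_T)·P.
At X = 0.221: the mole-fraction product g(X) = Π y_i^ν_i = 0.02716. Since Kp = g(X)·P^{1}, P = (Kp/g)^(1/1) = (11.1/0.02716)^(1/1) = 409 kPa.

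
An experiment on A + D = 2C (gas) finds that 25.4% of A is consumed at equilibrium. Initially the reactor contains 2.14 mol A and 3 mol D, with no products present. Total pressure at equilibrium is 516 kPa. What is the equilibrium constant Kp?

Take 2.14 mol A as basis and let X be its fractional conversion, so ξ = 2.14X.
Mole table: n_A = 2.14 − 2.14X; n_D = 3 − 2.14X; n_C = 4.28X.
Since Δν = 0, n_T = 5.14 throughout.
At X = 0.254: n_A = 1.6, n_D = 2.46, n_C = 1.09, n_T = 5.14.
p_i = (n_i/n_T)·P. Kp = p_C^2 / (p_A p_D) = 0.301.

Kp = 0.301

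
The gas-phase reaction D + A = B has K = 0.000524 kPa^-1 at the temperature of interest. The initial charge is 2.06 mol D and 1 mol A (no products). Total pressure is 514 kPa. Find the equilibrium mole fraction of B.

y_B = 0.052

Basis: 1 mol A initially; let X = conversion of A. Extent ξ = X.
Moles: n_D = 2.06 − X; n_A = 1 − X; n_B = X.
Total moles n_T = 3.06 − X.
y_i = n_i/n_T, p_i = y_i·P. K = p_B / (p_D p_A).
Setting this equal to 0.000524 kPa^-1 and taking the physical root (0 < X < 1) gives X = 0.150.
Then n_B = 0.15, n_T = 2.91, so y_B = 0.052.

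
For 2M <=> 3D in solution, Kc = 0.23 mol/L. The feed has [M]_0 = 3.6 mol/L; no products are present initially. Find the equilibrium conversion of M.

X = 0.225

Let X = conversion of M; extent ξ = 3.6X/2 mol/L.
Concentrations: [M] = 3.6 − 3.6X; [D] = 5.4X.
Kc = [D]^3 / ([M]^2).
Solving Kc = 0.23 for X ∈ (0,1): X = 0.225.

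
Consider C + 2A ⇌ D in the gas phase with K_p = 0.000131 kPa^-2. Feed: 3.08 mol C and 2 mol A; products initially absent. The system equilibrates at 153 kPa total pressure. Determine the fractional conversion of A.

X = 0.491

Let X = conversion of A (basis 2 mol A); extent of reaction ξ = X.
Species balance: n_C = 3.08 − X; n_A = 2 − 2X; n_D = X.
n_T = Σnᵢ = 5.08 − 2X.
With p_i = (n_i/n_T)P, K_p = p_D / (p_C p_A^2).
Substituting and setting equal to 0.000131 kPa^-2 gives a polynomial in X; the root in (0,1) is X = 0.491.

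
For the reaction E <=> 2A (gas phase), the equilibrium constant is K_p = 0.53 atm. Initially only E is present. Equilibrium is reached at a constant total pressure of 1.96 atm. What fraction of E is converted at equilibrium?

X = 0.252

Take 1 mol E as basis and let X be its fractional conversion, so ξ = X.
Moles: n_E = 1 − X; n_A = 2X.
Summing: n_T = 1 + X.
y_i = n_i/n_T, p_i = y_i·P. K_p = p_A^2 / (p_E).
Equating to 0.53 atm and solving on 0 < X < 1: X = 0.252.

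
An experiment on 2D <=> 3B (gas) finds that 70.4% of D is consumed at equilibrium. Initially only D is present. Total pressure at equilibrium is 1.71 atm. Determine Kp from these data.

Let X = conversion of D (basis 1 mol D); extent of reaction ξ = 0.5X.
Mole table: n_D = 1 − X; n_B = 1.5X.
Total moles n_T = 1 + 0.5X.
At X = 0.704: n_D = 0.296, n_B = 1.06, n_T = 1.35.
p_i = (n_i/n_T)·P. Kp = p_B^3 / (p_D^2) = 17 atm.

Kp = 17 atm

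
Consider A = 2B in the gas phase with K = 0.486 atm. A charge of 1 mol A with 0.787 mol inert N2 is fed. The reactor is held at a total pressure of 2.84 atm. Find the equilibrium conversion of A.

Take 1 mol A as basis and let X be its fractional conversion, so ξ = X.
Species balance: n_A = 1 − X; n_B = 2X; n_I = 0.787 (inert).
Total moles n_T = 1.79 + X.
y_i = n_i/n_T, p_i = y_i·P. K = p_B^2 / (p_A).
This yields a degree-2 equation in X; solving on (0,1), X = 0.255.

X = 0.255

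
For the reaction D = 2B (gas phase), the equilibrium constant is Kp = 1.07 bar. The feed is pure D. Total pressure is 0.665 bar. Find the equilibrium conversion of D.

Take 1 mol D as basis and let X be its fractional conversion, so ξ = X.
Moles: n_D = 1 − X; n_B = 2X.
n_T = Σnᵢ = 1 + X.
With p_i = (n_i/n_T)P, Kp = p_B^2 / (p_D).
This yields a degree-2 equation in X; solving on (0,1), X = 0.536.

X = 0.536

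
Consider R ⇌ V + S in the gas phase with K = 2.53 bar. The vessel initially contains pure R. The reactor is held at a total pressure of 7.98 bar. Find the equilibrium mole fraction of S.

y_S = 0.329

Take 1 mol R as basis and let X be its fractional conversion, so ξ = X.
Species balance: n_R = 1 − X; n_V = X; n_S = X.
Summing: n_T = 1 + X.
With p_i = (n_i/n_T)P, K = p_V p_S / (p_R).
This yields a degree-2 equation in X; solving on (0,1), X = 0.491.
Then n_S = 0.491, n_T = 1.49, so y_S = 0.329.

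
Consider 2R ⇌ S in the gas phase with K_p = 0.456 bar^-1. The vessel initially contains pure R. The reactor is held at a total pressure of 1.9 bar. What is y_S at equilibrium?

Let X = conversion of R (basis 1 mol R); extent of reaction ξ = 0.5X.
At extent ξ: n_R = 1 − X; n_S = 0.5X.
Total moles n_T = 1 − 0.5X.
y_i = n_i/n_T, p_i = y_i·P. K_p = p_S / (p_R^2).
Substituting and setting equal to 0.456 bar^-1 gives a polynomial in X; the root in (0,1) is X = 0.527.
Then n_S = 0.263, n_T = 0.737, so y_S = 0.358.

y_S = 0.358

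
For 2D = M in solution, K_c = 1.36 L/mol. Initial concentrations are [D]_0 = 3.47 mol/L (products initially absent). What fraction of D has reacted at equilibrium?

X = 0.723

Let X = conversion of D; extent ξ = 3.47X/2 mol/L.
Concentrations: [D] = 3.47 − 3.47X; [M] = 1.74X.
K_c = [M] / ([D]^2).
Equating to 1.36 L/mol: the physical root is X = 0.723.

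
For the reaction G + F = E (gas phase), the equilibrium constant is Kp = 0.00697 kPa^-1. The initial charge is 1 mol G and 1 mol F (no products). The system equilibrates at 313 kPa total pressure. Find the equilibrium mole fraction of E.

Take 1 mol G as basis and let X be its fractional conversion, so ξ = X.
Mole table: n_G = 1 − X; n_F = 1 − X; n_E = X.
Total moles n_T = 2 − X.
With p_i = (n_i/n_T)P, Kp = p_E / (p_G p_F).
Equating to 0.00697 kPa^-1 and solving on 0 < X < 1: X = 0.439.
Then n_E = 0.439, n_T = 1.56, so y_E = 0.282.

y_E = 0.282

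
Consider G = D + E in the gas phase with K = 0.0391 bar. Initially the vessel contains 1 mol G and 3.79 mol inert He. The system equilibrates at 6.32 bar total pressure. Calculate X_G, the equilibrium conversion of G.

X = 0.160

Basis: 1 mol G initially; let X = conversion of G. Extent ξ = X.
Moles: n_G = 1 − X; n_D = X; n_E = X; n_I = 3.79 (inert).
Total moles n_T = 4.79 + X.
With p_i = (n_i/n_T)P, K = p_D p_E / (p_G).
Setting this equal to 0.0391 bar and taking the physical root (0 < X < 1) gives X = 0.160.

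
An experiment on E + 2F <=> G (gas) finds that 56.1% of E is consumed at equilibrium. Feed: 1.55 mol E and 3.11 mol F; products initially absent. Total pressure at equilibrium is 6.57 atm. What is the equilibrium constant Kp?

Basis: 1.55 mol E initially; let X = conversion of E. Extent ξ = 1.55X.
Species balance: n_E = 1.55 − 1.55X; n_F = 3.11 − 3.1X; n_G = 1.55X.
Summing: n_T = 4.66 − 3.1X.
At X = 0.561: n_E = 0.68, n_F = 1.37, n_G = 0.87, n_T = 2.92.
p_i = (n_i/n_T)·P. Kp = p_G / (p_E p_F^2) = 0.134 atm^-2.

Kp = 0.134 atm^-2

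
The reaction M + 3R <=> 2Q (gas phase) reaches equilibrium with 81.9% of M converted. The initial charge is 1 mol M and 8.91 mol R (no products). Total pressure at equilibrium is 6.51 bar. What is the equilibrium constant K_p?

K_p = 0.0891 bar^-2

Take 1 mol M as basis and let X be its fractional conversion, so ξ = X.
Moles: n_M = 1 − X; n_R = 8.91 − 3X; n_Q = 2X.
n_T = Σnᵢ = 9.91 − 2X.
At X = 0.819: n_M = 0.181, n_R = 6.45, n_Q = 1.64, n_T = 8.27.
p_i = (n_i/n_T)·P. K_p = p_Q^2 / (p_M p_R^3) = 0.0891 bar^-2.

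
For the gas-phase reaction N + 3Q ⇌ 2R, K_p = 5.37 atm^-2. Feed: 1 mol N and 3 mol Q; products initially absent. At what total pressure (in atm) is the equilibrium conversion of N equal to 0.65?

Take 1 mol N as basis and let X be its fractional conversion, so ξ = X.
Mole table: n_N = 1 − X; n_Q = 3 − 3X; n_R = 2X.
Summing: n_T = 4 − 2X.
K_p = p_R^2 / (p_N p_Q^3) with p_i = (n_i/n_T)·P.
At X = 0.65: the mole-fraction product g(X) = Π y_i^ν_i = 30.41. Since K_p = g(X)·P^{-2}, P = (g/K_p)^(1/2) = (30.41/5.37)^(1/2) = 2.38 atm.

P = 2.38 atm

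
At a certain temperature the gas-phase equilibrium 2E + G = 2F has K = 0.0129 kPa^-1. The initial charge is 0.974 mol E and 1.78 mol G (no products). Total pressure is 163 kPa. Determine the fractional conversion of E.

X = 0.531

Let X = conversion of E (basis 0.974 mol E); extent of reaction ξ = 0.487X.
At extent ξ: n_E = 0.974 − 0.974X; n_G = 1.78 − 0.487X; n_F = 0.974X.
Total moles n_T = 2.75 − 0.487X.
With p_i = (n_i/n_T)P, K = p_F^2 / (p_E^2 p_G).
Setting this equal to 0.0129 kPa^-1 and taking the physical root (0 < X < 1) gives X = 0.531.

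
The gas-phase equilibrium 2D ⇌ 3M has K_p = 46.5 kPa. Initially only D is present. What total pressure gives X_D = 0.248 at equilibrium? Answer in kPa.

Let X = conversion of D (basis 1 mol D); extent of reaction ξ = 0.5X.
At extent ξ: n_D = 1 − X; n_M = 1.5X.
n_T = Σnᵢ = 1 + 0.5X.
K_p = p_M^3 / (p_D^2) with p_i = (n_i/n_T)·P.
At X = 0.248: the mole-fraction product g(X) = Π y_i^ν_i = 0.08099. Since K_p = g(X)·P^{1}, P = (K_p/g)^(1/1) = (46.5/0.08099)^(1/1) = 574 kPa.

P = 574 kPa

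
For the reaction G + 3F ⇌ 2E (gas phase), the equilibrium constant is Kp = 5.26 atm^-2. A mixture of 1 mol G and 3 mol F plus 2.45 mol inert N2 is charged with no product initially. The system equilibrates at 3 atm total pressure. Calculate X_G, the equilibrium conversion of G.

Basis: 1 mol G initially; let X = conversion of G. Extent ξ = X.
Mole table: n_G = 1 − X; n_F = 3 − 3X; n_E = 2X; n_I = 2.45 (inert).
Summing: n_T = 6.45 − 2X.
y_i = n_i/n_T, p_i = y_i·P. Kp = p_E^2 / (p_G p_F^3).
Setting this equal to 5.26 atm^-2 and taking the physical root (0 < X < 1) gives X = 0.584.

X = 0.584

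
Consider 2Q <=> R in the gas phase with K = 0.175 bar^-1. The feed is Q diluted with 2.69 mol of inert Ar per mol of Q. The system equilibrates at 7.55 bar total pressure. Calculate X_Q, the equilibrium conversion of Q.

Let X = conversion of Q (basis 1 mol Q); extent of reaction ξ = 0.5X.
At extent ξ: n_Q = 1 − X; n_R = 0.5X; n_I = 2.69 (inert).
Total moles n_T = 3.69 − 0.5X.
y_i = n_i/n_T, p_i = y_i·P. K = p_R / (p_Q^2).
Substituting and setting equal to 0.175 bar^-1 gives a polynomial in X; the root in (0,1) is X = 0.333.

X = 0.333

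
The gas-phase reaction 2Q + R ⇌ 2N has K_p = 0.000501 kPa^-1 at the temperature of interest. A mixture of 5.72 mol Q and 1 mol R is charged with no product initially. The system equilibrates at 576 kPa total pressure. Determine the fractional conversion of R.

X = 0.405

Let X = conversion of R (basis 1 mol R); extent of reaction ξ = X.
Species balance: n_Q = 5.72 − 2X; n_R = 1 − X; n_N = 2X.
Summing: n_T = 6.72 − X.
y_i = n_i/n_T, p_i = y_i·P. K_p = p_N^2 / (p_Q^2 p_R).
Setting this equal to 0.000501 kPa^-1 and taking the physical root (0 < X < 1) gives X = 0.405.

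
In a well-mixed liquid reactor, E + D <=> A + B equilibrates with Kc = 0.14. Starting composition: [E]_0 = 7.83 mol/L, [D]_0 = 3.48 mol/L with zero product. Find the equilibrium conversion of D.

Let X = conversion of D; extent ξ = 3.48·X mol/L.
Concentrations: [E] = 7.83 − 3.48X; [D] = 3.48 − 3.48X; [A] = 3.48X; [B] = 3.48X.
Kc = [A] [B] / ([E] [D]).
This equals 0.14 at X = 0.396 (the root in 0 < X < 1).

X = 0.396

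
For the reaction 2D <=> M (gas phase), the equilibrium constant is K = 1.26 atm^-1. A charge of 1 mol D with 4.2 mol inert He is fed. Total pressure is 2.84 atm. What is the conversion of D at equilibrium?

X = 0.444

Let X = conversion of D (basis 1 mol D); extent of reaction ξ = 0.5X.
Moles: n_D = 1 − X; n_M = 0.5X; n_I = 4.2 (inert).
Summing: n_T = 5.2 − 0.5X.
Mole fractions y_i = n_i/n_T; K = p_M / (p_D^2) with p_i = y_i·P.
Substituting and setting equal to 1.26 atm^-1 gives a polynomial in X; the root in (0,1) is X = 0.444.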